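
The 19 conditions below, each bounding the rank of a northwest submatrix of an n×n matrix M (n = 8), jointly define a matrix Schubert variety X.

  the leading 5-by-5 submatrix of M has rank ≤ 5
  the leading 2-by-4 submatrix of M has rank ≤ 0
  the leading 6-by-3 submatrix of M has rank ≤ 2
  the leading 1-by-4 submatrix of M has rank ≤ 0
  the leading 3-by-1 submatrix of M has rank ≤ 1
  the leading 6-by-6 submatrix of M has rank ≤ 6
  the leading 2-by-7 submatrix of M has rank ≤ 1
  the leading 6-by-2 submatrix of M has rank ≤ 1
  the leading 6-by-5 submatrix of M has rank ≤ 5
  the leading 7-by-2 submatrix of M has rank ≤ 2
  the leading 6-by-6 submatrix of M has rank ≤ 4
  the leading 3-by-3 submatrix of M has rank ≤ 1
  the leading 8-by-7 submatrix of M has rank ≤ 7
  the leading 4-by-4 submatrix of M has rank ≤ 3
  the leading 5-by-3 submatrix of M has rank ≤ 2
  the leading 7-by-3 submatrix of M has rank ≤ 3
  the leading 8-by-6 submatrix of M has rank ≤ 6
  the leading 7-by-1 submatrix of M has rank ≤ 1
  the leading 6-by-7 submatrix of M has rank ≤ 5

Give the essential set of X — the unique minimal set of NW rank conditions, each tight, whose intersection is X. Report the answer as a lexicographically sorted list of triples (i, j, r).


Reconstructing r_w from the 19 given conditions:

  i=1: 0  0  0  0  1  1  1  1
  i=2: 0  0  0  0  1  1  1  2
  i=3: 1  1  1  1  2  2  2  3
  i=4: 1  1  2  2  3  3  3  4
  i=5: 1  1  2  3  4  4  4  5
  i=6: 1  1  2  3  4  4  5  6
  i=7: 1  2  3  4  5  5  6  7
  i=8: 1  2  3  4  5  6  7  8

giving w = (5, 8, 1, 3, 4, 7, 2, 6) via Δ²R.

Fulton essential set (4 of the 14 Rothe cells):

[(2, 4, 0), (2, 7, 1), (6, 2, 1), (6, 6, 4)]


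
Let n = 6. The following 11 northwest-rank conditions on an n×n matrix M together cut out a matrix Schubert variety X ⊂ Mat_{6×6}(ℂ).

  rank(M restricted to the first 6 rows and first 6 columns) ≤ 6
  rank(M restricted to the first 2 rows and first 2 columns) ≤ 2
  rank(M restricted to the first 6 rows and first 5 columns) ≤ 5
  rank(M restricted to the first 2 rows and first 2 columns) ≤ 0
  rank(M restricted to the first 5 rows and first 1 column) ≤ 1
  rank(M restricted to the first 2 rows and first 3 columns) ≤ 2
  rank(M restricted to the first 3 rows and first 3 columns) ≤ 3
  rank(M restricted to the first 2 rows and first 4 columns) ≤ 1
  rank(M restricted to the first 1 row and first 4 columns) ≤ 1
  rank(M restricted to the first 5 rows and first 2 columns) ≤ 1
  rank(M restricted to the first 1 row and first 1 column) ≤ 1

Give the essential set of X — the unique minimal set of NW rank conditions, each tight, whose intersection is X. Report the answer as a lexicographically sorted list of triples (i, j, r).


The tightest implied rank at each (i,j), from the 11 conditions:

  0 0 1 1 1 1
  0 0 1 1 2 2
  1 1 2 2 3 3
  1 1 2 3 4 4
  1 1 2 3 4 5
  1 2 3 4 5 6

so w = (3, 5, 1, 4, 6, 2).

|D(w)|=7, |Ess(w)|=3:

[(2, 2, 0), (2, 4, 1), (5, 2, 1)]


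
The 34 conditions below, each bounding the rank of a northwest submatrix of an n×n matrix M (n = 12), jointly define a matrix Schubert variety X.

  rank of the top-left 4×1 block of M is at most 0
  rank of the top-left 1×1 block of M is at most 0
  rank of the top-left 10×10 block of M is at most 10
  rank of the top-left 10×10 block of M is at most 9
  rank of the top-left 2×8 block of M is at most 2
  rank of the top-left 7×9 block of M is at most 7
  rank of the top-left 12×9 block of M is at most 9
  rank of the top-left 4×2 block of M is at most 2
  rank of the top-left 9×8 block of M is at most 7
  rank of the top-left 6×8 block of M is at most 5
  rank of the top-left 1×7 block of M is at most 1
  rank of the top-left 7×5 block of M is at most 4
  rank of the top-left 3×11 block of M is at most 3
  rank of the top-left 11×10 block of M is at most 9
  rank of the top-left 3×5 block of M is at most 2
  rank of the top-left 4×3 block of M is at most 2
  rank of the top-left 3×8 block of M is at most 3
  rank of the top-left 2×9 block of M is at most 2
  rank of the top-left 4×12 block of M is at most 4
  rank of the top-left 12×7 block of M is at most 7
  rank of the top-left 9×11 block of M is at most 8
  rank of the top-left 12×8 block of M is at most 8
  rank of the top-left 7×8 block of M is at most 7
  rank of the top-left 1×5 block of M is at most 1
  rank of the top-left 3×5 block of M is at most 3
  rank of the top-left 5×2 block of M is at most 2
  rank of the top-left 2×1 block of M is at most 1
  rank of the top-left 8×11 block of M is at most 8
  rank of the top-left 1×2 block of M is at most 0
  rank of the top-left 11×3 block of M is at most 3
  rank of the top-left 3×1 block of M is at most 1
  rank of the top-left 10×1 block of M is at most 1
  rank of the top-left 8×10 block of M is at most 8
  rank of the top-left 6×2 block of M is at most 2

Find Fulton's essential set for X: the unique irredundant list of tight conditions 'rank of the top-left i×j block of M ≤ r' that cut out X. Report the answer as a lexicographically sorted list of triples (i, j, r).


Rank table r_w(12×12) implied by the 34 constraints:

  i=1: 0 | 0 | 1 | 1 | 1 | 1 | 1 | 1 | 1 | 1 | 1 | 1
  i=2: 0 | 1 | 2 | 2 | 2 | 2 | 2 | 2 | 2 | 2 | 2 | 2
  i=3: 0 | 1 | 2 | 2 | 2 | 3 | 3 | 3 | 3 | 3 | 3 | 3
  i=4: 0 | 1 | 2 | 3 | 3 | 4 | 4 | 4 | 4 | 4 | 4 | 4
  i=5: 1 | 2 | 3 | 4 | 4 | 5 | 5 | 5 | 5 | 5 | 5 | 5
  i=6: 1 | 2 | 3 | 4 | 4 | 5 | 5 | 5 | 6 | 6 | 6 | 6
  i=7: 1 | 2 | 3 | 4 | 4 | 5 | 6 | 6 | 7 | 7 | 7 | 7
  i=8: 1 | 2 | 3 | 4 | 5 | 6 | 7 | 7 | 8 | 8 | 8 | 8
  i=9: 1 | 2 | 3 | 4 | 5 | 6 | 7 | 7 | 8 | 8 | 8 | 9
  i=10: 1 | 2 | 3 | 4 | 5 | 6 | 7 | 8 | 9 | 9 | 9 | 10
  i=11: 1 | 2 | 3 | 4 | 5 | 6 | 7 | 8 | 9 | 9 | 10 | 11
  i=12: 1 | 2 | 3 | 4 | 5 | 6 | 7 | 8 | 9 | 10 | 11 | 12

giving w = (3, 2, 6, 4, 1, 9, 7, 5, 12, 8, 11, 10) via Δ²R.

Fulton essential set (8 of the 15 Rothe cells):

[(1, 2, 0), (3, 5, 2), (4, 1, 0), (6, 8, 5), (7, 5, 4), (9, 8, 7), (9, 11, 8), (11, 10, 9)]


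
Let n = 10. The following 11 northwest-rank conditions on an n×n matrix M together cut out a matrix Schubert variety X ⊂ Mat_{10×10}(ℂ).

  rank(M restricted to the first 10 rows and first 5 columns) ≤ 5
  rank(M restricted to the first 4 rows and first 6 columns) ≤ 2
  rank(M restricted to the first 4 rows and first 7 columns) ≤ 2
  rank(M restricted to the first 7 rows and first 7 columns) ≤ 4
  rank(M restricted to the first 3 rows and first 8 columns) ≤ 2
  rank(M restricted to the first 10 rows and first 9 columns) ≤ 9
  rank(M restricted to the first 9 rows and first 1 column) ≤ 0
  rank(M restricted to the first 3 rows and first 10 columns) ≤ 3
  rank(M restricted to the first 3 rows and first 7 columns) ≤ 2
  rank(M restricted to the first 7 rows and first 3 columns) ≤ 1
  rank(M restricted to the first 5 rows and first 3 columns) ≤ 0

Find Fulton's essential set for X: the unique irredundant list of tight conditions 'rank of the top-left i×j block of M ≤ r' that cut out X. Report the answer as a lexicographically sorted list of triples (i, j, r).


Computing R[i][j] = min implied NW-rank bound (n=10, 11 conditions):

  row 1: 0  0  0  1  1  1  1  1  1  1
  row 2: 0  0  0  1  2  2  2  2  2  2
  row 3: 0  0  0  1  2  2  2  2  3  3
  row 4: 0  0  0  1  2  2  2  3  4  4
  row 5: 0  0  0  1  2  3  3  4  5  5
  row 6: 0  1  1  2  3  4  4  5  6  6
  row 7: 0  1  1  2  3  4  4  5  6  7
  row 8: 0  1  2  3  4  5  5  6  7  8
  row 9: 0  1  2  3  4  5  6  7  8  9
  row 10: 1  2  3  4  5  6  7  8  9  10

giving w = (4, 5, 9, 8, 6, 2, 10, 3, 7, 1) via Δ²R.

6 SE-corners of the 26-cell Rothe diagram give Ess(w):

[(3, 8, 2), (4, 7, 2), (5, 3, 0), (7, 3, 1), (7, 7, 4), (9, 1, 0)]


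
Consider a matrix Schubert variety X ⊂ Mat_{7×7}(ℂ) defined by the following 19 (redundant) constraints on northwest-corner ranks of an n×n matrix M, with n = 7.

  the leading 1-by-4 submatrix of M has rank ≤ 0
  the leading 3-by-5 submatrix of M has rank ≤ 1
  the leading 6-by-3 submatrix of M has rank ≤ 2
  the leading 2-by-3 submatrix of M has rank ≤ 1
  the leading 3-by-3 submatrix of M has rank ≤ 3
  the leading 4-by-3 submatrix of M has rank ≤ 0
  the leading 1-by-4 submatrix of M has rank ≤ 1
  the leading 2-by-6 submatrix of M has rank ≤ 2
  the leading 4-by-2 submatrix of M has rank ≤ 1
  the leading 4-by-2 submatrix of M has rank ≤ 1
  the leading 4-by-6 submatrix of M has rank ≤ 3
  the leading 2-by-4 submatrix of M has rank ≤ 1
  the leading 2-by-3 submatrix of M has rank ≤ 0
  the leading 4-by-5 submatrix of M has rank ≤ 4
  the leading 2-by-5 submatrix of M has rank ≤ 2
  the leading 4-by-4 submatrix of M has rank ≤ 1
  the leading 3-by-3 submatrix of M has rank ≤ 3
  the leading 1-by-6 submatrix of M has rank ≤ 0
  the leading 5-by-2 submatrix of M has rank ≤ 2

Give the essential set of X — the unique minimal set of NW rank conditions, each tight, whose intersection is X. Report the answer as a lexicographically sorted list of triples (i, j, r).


Propagating the 19 rank bounds to every northwest block:

  R[1]: 0 0 0 0 0 0 1
  R[2]: 0 0 0 1 1 1 2
  R[3]: 0 0 0 1 1 2 3
  R[4]: 0 0 0 1 2 3 4
  R[5]: 1 1 1 2 3 4 5
  R[6]: 1 2 2 3 4 5 6
  R[7]: 1 2 3 4 5 6 7

reading off 1-entries of Δ²R: w = (7, 4, 6, 5, 1, 2, 3).

ℓ(w)=16; the 3 essential cells (i,j,r):

[(1, 6, 0), (3, 5, 1), (4, 3, 0)]


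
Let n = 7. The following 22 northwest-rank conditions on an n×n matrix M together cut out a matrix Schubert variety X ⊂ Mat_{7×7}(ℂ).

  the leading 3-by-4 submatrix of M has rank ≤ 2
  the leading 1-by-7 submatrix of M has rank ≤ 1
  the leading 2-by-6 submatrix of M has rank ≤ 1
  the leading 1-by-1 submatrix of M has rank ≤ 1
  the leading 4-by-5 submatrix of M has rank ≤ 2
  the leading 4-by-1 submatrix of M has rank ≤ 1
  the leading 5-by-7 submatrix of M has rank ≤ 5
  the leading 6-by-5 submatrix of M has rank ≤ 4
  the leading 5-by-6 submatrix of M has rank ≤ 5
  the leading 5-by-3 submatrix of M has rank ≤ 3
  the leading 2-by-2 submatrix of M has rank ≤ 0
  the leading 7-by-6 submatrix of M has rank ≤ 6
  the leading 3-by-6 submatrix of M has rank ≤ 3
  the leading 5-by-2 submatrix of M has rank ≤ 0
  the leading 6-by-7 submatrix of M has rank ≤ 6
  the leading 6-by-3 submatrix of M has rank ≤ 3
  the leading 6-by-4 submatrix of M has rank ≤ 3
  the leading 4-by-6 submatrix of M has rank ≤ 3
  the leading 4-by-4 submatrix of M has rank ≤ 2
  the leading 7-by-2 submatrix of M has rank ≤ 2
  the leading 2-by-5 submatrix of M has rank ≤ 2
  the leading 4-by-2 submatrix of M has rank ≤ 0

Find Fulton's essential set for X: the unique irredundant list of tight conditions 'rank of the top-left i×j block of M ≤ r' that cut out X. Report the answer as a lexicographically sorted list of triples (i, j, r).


Propagating the 22 rank bounds to every northwest block:

  0 0 1 1 1 1 1
  0 0 1 1 1 1 2
  0 0 1 2 2 2 3
  0 0 1 2 2 3 4
  0 0 1 2 3 4 5
  1 1 2 3 4 5 6
  1 2 3 4 5 6 7

second differences of R give the permutation w = (3, 7, 4, 6, 5, 1, 2).

D(w) has 14 cells with 3 SE-corners; essential set:

[(2, 6, 1), (4, 5, 2), (5, 2, 0)]


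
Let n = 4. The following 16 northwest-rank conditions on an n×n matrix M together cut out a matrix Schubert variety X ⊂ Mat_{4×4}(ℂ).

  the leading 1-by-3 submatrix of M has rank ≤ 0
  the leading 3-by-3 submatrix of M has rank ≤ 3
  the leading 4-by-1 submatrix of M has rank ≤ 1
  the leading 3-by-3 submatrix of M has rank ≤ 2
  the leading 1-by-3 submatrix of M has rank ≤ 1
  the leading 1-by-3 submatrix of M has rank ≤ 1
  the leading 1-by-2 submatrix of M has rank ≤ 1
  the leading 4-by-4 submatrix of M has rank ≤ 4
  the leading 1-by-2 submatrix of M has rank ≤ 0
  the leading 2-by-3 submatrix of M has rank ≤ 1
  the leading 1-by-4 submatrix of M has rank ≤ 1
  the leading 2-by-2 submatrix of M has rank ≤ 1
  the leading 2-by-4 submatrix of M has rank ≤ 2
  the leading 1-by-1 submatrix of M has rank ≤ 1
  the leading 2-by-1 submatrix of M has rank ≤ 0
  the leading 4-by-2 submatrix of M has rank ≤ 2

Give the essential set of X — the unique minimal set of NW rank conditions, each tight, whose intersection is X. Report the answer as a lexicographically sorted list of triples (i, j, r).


Propagating the 16 rank bounds to every northwest block:

  0  0  0  1
  0  1  1  2
  1  2  2  3
  1  2  3  4

giving w = (4, 2, 1, 3) via Δ²R.

|D(w)|=4, |Ess(w)|=2:

[(1, 3, 0), (2, 1, 0)]


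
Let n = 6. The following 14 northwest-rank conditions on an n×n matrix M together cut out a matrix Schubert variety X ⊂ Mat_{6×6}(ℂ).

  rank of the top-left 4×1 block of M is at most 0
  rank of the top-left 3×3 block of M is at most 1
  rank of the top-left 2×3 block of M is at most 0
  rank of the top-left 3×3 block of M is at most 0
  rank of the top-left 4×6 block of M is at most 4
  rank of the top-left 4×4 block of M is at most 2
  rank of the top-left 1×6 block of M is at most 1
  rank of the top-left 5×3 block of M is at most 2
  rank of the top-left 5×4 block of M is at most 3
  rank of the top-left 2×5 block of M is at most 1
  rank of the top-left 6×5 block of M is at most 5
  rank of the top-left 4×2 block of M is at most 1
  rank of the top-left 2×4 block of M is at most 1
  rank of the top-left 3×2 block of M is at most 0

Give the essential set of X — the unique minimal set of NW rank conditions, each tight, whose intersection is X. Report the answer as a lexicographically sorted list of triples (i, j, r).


Reconstructing r_w from the 14 given conditions:

  i=1: 0  0  0  1  1  1
  i=2: 0  0  0  1  1  2
  i=3: 0  0  0  1  2  3
  i=4: 0  1  1  2  3  4
  i=5: 1  2  2  3  4  5
  i=6: 1  2  3  4  5  6

second differences of R give the permutation w = (4, 6, 5, 2, 1, 3).

ℓ(w)=11; the 3 essential cells (i,j,r):

[(2, 5, 1), (3, 3, 0), (4, 1, 0)]


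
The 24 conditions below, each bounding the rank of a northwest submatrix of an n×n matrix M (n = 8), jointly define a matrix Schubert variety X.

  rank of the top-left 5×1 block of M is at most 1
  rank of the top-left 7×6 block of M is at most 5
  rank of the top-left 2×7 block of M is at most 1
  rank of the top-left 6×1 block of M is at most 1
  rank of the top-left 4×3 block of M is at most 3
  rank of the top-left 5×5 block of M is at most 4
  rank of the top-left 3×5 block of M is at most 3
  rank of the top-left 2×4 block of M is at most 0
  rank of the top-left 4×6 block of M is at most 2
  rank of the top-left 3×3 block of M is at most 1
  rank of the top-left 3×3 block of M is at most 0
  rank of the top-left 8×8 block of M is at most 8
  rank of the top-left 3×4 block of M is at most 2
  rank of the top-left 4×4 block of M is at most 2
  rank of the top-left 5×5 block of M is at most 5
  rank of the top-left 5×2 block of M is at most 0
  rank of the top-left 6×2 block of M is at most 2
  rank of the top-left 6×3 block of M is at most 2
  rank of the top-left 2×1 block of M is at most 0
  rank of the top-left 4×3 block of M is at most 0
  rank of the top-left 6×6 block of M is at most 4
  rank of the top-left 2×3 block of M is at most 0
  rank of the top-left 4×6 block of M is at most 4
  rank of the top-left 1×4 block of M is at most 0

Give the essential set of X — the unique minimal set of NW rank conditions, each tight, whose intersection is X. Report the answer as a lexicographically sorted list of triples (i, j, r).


Propagating the 24 rank bounds to every northwest block:

  0 | 0 | 0 | 0 | 1 | 1 | 1 | 1
  0 | 0 | 0 | 0 | 1 | 1 | 1 | 2
  0 | 0 | 0 | 1 | 2 | 2 | 2 | 3
  0 | 0 | 0 | 1 | 2 | 2 | 3 | 4
  0 | 0 | 1 | 2 | 3 | 3 | 4 | 5
  1 | 1 | 2 | 3 | 4 | 4 | 5 | 6
  1 | 2 | 3 | 4 | 5 | 5 | 6 | 7
  1 | 2 | 3 | 4 | 5 | 6 | 7 | 8

hence w(1..8) = (5, 8, 4, 7, 3, 1, 2, 6).

|D(w)|=19, |Ess(w)|=5:

[(2, 4, 0), (2, 7, 1), (4, 3, 0), (4, 6, 2), (5, 2, 0)]


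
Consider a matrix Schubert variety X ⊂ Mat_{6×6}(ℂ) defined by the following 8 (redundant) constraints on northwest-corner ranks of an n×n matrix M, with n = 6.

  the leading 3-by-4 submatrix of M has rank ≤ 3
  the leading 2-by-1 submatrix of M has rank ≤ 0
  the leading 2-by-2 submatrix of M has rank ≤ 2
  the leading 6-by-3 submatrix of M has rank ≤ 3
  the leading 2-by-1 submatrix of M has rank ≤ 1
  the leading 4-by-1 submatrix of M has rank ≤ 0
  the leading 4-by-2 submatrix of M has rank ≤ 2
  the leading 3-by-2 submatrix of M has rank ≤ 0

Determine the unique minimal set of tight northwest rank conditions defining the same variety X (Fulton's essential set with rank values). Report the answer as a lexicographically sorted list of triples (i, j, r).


The tightest implied rank at each (i,j), from the 8 conditions:

  row 1: 0  0  1  1  1  1
  row 2: 0  0  1  2  2  2
  row 3: 0  0  1  2  3  3
  row 4: 0  1  2  3  4  4
  row 5: 1  2  3  4  5  5
  row 6: 1  2  3  4  5  6

the unique w with this rank table is (3, 4, 5, 2, 1, 6).

2 SE-corners of the 7-cell Rothe diagram give Ess(w):

[(3, 2, 0), (4, 1, 0)]


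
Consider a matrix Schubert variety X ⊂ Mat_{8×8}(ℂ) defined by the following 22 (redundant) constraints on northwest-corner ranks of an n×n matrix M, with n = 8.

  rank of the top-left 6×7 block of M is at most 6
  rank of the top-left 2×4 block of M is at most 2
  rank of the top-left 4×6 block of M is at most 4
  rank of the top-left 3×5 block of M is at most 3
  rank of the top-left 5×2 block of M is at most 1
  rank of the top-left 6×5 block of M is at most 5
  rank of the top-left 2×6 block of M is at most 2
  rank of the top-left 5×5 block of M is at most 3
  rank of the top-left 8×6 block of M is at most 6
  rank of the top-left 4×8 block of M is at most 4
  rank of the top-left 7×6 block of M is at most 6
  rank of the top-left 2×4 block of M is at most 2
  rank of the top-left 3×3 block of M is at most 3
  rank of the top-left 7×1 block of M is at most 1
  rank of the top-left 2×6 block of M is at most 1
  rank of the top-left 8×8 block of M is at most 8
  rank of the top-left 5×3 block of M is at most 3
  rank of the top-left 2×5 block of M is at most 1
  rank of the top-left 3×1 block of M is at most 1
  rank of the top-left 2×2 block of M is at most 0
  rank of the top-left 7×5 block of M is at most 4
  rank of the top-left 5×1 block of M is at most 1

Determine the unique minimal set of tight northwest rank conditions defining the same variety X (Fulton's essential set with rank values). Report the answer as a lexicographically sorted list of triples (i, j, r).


Propagating the 22 rank bounds to every northwest block:

  R[1]: 0 0 1 1 1 1 1 1
  R[2]: 0 0 1 1 1 1 2 2
  R[3]: 1 1 2 2 2 2 3 3
  R[4]: 1 1 2 3 3 3 4 4
  R[5]: 1 1 2 3 3 4 5 5
  R[6]: 1 2 3 4 4 5 6 6
  R[7]: 1 2 3 4 4 5 6 7
  R[8]: 1 2 3 4 5 6 7 8

second differences of R give the permutation w = (3, 7, 1, 4, 6, 2, 8, 5).

D(w) has 11 cells with 5 SE-corners; essential set:

[(2, 2, 0), (2, 6, 1), (5, 2, 1), (5, 5, 3), (7, 5, 4)]


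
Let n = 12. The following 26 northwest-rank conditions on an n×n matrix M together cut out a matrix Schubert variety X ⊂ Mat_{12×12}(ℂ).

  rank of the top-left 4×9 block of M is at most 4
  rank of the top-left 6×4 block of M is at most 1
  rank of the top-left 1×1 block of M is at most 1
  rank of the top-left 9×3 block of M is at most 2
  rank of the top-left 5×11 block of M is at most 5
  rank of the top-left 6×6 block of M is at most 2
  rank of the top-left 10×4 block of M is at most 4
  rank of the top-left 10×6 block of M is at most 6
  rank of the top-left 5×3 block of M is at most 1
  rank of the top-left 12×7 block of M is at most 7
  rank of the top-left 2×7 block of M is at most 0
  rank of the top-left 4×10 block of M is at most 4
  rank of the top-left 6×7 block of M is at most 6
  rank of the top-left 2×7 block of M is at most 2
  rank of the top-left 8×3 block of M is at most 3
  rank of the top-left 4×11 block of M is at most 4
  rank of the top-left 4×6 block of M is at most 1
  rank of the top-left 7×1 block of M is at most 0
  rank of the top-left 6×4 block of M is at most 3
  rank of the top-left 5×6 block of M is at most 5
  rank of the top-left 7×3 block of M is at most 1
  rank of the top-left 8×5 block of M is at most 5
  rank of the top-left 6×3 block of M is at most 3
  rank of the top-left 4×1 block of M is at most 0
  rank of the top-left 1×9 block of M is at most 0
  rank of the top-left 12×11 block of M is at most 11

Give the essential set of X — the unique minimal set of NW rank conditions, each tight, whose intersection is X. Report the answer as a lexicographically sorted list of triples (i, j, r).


Reconstructing r_w from the 26 given conditions:

  0 | 0 | 0 | 0 | 0 | 0 | 0 | 0 | 0 | 1 | 1 | 1
  0 | 0 | 0 | 0 | 0 | 0 | 0 | 1 | 1 | 2 | 2 | 2
  0 | 1 | 1 | 1 | 1 | 1 | 1 | 2 | 2 | 3 | 3 | 3
  0 | 1 | 1 | 1 | 1 | 1 | 2 | 3 | 3 | 4 | 4 | 4
  0 | 1 | 1 | 1 | 2 | 2 | 3 | 4 | 4 | 5 | 5 | 5
  0 | 1 | 1 | 1 | 2 | 2 | 3 | 4 | 5 | 6 | 6 | 6
  0 | 1 | 1 | 2 | 3 | 3 | 4 | 5 | 6 | 7 | 7 | 7
  1 | 2 | 2 | 3 | 4 | 4 | 5 | 6 | 7 | 8 | 8 | 8
  1 | 2 | 2 | 3 | 4 | 5 | 6 | 7 | 8 | 9 | 9 | 9
  1 | 2 | 3 | 4 | 5 | 6 | 7 | 8 | 9 | 10 | 10 | 10
  1 | 2 | 3 | 4 | 5 | 6 | 7 | 8 | 9 | 10 | 11 | 11
  1 | 2 | 3 | 4 | 5 | 6 | 7 | 8 | 9 | 10 | 11 | 12

the unique w with this rank table is (10, 8, 2, 7, 5, 9, 4, 1, 6, 3, 11, 12).

|D(w)|=32, |Ess(w)|=8:

[(1, 9, 0), (2, 7, 0), (4, 6, 1), (6, 4, 1), (6, 6, 2), (7, 1, 0), (7, 3, 1), (9, 3, 2)]


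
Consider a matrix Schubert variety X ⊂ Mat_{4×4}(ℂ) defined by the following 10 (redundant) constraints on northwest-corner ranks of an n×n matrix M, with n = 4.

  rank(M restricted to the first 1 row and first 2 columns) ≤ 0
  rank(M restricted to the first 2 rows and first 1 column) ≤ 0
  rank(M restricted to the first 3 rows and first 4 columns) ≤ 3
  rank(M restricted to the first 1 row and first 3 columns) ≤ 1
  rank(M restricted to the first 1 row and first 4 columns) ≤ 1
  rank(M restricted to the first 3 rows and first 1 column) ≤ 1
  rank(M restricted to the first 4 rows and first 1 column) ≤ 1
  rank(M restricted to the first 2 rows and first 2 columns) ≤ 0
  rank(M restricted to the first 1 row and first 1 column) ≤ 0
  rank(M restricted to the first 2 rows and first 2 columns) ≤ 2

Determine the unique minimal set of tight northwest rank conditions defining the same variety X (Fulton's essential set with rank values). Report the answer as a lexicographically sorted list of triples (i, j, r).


Rank table r_w(4×4) implied by the 10 constraints:

  0 0 1 1
  0 0 1 2
  1 1 2 3
  1 2 3 4

the unique w with this rank table is (3, 4, 1, 2).

1 SE-corner of the 4-cell Rothe diagram gives Ess(w):

[(2, 2, 0)]


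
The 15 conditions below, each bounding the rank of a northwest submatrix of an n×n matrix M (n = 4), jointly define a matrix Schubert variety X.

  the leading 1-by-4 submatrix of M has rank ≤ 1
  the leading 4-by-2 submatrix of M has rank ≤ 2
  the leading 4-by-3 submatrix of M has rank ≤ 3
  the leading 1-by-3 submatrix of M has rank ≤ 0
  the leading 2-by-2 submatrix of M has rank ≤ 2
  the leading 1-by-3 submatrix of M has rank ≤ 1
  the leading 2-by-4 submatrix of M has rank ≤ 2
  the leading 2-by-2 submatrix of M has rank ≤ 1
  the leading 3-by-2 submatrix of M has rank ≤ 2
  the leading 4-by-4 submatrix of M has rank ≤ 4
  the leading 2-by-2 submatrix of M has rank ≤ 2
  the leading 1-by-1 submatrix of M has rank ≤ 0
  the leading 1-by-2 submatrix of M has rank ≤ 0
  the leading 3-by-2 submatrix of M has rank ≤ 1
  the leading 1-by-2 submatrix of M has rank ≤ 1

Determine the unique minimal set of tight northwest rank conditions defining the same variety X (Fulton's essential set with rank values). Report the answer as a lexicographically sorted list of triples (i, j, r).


The tightest implied rank at each (i,j), from the 15 conditions:

  i=1: 0 | 0 | 0 | 1
  i=2: 1 | 1 | 1 | 2
  i=3: 1 | 1 | 2 | 3
  i=4: 1 | 2 | 3 | 4

giving w = (4, 1, 3, 2) via Δ²R.

Rothe diagram D(w) (4 cells), 2 SE-corners (essential conditions):

[(1, 3, 0), (3, 2, 1)]


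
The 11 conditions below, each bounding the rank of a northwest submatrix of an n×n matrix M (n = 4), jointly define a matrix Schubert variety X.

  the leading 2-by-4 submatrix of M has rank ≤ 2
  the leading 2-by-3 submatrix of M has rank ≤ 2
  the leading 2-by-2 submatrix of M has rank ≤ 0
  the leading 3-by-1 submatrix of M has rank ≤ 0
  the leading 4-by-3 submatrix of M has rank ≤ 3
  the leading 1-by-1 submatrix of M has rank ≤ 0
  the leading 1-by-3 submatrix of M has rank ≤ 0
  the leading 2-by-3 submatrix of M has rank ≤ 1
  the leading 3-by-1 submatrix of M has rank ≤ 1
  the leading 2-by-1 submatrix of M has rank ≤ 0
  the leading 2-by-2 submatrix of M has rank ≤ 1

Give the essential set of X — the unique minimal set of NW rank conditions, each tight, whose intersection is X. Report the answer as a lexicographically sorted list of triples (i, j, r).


Recovering R(i,j) via the rank-extension bound from the 11 conditions:

  R[1]: 0 | 0 | 0 | 1
  R[2]: 0 | 0 | 1 | 2
  R[3]: 0 | 1 | 2 | 3
  R[4]: 1 | 2 | 3 | 4

second differences of R give the permutation w = (4, 3, 2, 1).

Fulton essential set (3 of the 6 Rothe cells):

[(1, 3, 0), (2, 2, 0), (3, 1, 0)]


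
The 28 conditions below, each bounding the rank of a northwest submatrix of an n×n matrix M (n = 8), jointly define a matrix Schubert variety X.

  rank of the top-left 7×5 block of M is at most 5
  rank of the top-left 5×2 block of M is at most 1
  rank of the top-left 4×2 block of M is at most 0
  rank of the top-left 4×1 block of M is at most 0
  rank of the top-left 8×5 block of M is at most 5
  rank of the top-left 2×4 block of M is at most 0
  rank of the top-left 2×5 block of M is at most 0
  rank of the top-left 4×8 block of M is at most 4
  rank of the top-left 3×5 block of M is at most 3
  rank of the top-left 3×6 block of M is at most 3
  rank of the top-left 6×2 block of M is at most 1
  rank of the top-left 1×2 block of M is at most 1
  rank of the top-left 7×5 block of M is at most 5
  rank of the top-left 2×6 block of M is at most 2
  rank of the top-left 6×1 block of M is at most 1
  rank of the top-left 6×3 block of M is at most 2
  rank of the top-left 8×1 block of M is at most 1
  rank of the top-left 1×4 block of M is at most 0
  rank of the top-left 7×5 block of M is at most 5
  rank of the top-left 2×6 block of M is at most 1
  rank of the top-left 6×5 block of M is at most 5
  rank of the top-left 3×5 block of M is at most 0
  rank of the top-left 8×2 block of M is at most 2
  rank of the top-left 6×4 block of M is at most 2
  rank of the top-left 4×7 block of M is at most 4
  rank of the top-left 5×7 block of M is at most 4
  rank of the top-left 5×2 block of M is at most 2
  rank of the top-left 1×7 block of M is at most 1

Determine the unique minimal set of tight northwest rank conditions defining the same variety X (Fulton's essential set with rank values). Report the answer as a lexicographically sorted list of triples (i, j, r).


Recovering R(i,j) via the rank-extension bound from the 28 conditions:

  R[1]: 0 | 0 | 0 | 0 | 0 | 1 | 1 | 1
  R[2]: 0 | 0 | 0 | 0 | 0 | 1 | 2 | 2
  R[3]: 0 | 0 | 0 | 0 | 0 | 1 | 2 | 3
  R[4]: 0 | 0 | 1 | 1 | 1 | 2 | 3 | 4
  R[5]: 1 | 1 | 2 | 2 | 2 | 3 | 4 | 5
  R[6]: 1 | 1 | 2 | 2 | 3 | 4 | 5 | 6
  R[7]: 1 | 2 | 3 | 3 | 4 | 5 | 6 | 7
  R[8]: 1 | 2 | 3 | 4 | 5 | 6 | 7 | 8

hence w(1..8) = (6, 7, 8, 3, 1, 5, 2, 4).

D(w) has 19 cells with 4 SE-corners; essential set:

[(3, 5, 0), (4, 2, 0), (6, 2, 1), (6, 4, 2)]


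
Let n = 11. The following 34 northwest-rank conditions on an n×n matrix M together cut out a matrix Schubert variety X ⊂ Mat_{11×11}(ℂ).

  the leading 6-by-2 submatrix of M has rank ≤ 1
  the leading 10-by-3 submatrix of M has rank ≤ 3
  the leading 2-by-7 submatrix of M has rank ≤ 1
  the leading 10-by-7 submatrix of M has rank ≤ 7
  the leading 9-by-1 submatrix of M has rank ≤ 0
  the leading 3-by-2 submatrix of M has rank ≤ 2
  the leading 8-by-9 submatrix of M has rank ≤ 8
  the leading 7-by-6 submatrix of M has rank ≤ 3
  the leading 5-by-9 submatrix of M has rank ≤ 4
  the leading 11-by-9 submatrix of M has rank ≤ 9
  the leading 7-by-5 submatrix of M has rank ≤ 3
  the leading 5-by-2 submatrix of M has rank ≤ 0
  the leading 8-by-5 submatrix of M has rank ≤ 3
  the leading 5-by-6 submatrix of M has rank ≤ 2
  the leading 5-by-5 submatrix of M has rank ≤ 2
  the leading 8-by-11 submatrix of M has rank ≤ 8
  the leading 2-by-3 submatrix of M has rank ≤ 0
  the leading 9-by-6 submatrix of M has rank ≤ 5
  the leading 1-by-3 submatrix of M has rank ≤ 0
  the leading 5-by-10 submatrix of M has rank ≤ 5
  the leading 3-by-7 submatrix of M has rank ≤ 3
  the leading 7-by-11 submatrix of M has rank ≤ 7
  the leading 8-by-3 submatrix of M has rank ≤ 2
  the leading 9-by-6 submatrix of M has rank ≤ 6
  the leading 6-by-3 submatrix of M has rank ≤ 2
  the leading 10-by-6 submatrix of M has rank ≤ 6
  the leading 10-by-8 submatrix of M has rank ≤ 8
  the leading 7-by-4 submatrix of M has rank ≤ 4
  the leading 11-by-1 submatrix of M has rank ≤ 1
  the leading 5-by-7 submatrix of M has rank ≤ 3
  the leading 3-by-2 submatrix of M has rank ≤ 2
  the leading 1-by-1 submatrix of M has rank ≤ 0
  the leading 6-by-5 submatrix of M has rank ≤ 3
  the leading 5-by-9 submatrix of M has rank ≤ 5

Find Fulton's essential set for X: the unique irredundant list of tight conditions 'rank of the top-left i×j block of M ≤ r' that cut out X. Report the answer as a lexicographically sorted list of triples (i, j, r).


Rank table r_w(11×11) implied by the 34 constraints:

  row 1: 0 0 0 1 1 1 1 1 1 1 1
  row 2: 0 0 0 1 1 1 1 2 2 2 2
  row 3: 0 0 1 2 2 2 2 3 3 3 3
  row 4: 0 0 1 2 2 2 3 4 4 4 4
  row 5: 0 0 1 2 2 2 3 4 4 5 5
  row 6: 0 1 2 3 3 3 4 5 5 6 6
  row 7: 0 1 2 3 3 3 4 5 6 7 7
  row 8: 0 1 2 3 3 4 5 6 7 8 8
  row 9: 0 1 2 3 4 5 6 7 8 9 9
  row 10: 1 2 3 4 5 6 7 8 9 10 10
  row 11: 1 2 3 4 5 6 7 8 9 10 11

giving w = (4, 8, 3, 7, 10, 2, 9, 6, 5, 1, 11) via Δ²R.

Rothe diagram D(w) (27 cells), 8 SE-corners (essential conditions):

[(2, 3, 0), (2, 7, 1), (5, 2, 0), (5, 6, 2), (5, 9, 4), (7, 6, 3), (8, 5, 3), (9, 1, 0)]


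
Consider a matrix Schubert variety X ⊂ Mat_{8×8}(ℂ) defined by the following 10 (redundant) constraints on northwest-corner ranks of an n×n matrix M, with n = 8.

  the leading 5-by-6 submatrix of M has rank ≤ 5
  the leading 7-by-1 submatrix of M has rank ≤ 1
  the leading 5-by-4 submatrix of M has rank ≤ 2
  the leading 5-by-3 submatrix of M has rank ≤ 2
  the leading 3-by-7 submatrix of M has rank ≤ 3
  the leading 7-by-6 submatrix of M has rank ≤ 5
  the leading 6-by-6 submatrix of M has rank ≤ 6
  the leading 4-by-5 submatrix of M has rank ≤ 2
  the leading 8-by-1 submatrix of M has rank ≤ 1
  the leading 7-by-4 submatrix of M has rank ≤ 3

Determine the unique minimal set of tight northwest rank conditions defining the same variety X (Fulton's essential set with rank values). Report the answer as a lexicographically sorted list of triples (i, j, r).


Propagating the 10 rank bounds to every northwest block:

  R[1]: 1 | 1 | 1 | 1 | 1 | 1 | 1 | 1
  R[2]: 1 | 2 | 2 | 2 | 2 | 2 | 2 | 2
  R[3]: 1 | 2 | 2 | 2 | 2 | 3 | 3 | 3
  R[4]: 1 | 2 | 2 | 2 | 2 | 3 | 4 | 4
  R[5]: 1 | 2 | 2 | 2 | 3 | 4 | 5 | 5
  R[6]: 1 | 2 | 3 | 3 | 4 | 5 | 6 | 6
  R[7]: 1 | 2 | 3 | 3 | 4 | 5 | 6 | 7
  R[8]: 1 | 2 | 3 | 4 | 5 | 6 | 7 | 8

the unique w with this rank table is (1, 2, 6, 7, 5, 3, 8, 4).

D(w) has 9 cells with 3 SE-corners; essential set:

[(4, 5, 2), (5, 4, 2), (7, 4, 3)]


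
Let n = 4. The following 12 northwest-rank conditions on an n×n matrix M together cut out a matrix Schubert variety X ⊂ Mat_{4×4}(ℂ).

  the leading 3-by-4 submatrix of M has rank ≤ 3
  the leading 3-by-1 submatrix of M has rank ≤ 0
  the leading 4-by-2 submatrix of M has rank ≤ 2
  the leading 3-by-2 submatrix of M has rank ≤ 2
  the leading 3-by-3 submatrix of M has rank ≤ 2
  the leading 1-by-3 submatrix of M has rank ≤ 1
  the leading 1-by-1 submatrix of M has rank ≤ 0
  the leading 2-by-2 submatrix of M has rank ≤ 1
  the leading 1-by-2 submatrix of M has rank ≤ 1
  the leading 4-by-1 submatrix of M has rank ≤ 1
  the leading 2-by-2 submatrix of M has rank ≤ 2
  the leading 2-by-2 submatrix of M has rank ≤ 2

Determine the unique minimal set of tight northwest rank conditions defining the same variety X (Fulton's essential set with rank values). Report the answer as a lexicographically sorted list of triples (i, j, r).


Rank table r_w(4×4) implied by the 12 constraints:

  i=1: 0, 1, 1, 1
  i=2: 0, 1, 2, 2
  i=3: 0, 1, 2, 3
  i=4: 1, 2, 3, 4

reading off 1-entries of Δ²R: w = (2, 3, 4, 1).

Fulton essential set (1 of the 3 Rothe cells):

[(3, 1, 0)]


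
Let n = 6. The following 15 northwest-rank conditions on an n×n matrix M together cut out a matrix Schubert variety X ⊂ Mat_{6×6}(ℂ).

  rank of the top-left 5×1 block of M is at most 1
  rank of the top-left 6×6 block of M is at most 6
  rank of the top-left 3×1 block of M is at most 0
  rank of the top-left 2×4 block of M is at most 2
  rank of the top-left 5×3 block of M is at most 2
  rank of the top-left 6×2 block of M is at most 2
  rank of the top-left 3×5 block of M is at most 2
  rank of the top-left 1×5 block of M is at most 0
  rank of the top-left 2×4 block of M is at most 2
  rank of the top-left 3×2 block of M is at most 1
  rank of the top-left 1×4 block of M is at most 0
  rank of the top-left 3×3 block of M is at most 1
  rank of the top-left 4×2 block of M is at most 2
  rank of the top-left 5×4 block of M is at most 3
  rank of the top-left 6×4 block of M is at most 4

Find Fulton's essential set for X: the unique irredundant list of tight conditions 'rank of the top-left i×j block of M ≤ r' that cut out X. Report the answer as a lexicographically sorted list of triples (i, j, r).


Rank table r_w(6×6) implied by the 15 constraints:

  row 1: 0 0 0 0 0 1
  row 2: 0 1 1 1 1 2
  row 3: 0 1 1 2 2 3
  row 4: 1 2 2 3 3 4
  row 5: 1 2 2 3 4 5
  row 6: 1 2 3 4 5 6

so w = (6, 2, 4, 1, 5, 3).

Fulton essential set (4 of the 9 Rothe cells):

[(1, 5, 0), (3, 1, 0), (3, 3, 1), (5, 3, 2)]


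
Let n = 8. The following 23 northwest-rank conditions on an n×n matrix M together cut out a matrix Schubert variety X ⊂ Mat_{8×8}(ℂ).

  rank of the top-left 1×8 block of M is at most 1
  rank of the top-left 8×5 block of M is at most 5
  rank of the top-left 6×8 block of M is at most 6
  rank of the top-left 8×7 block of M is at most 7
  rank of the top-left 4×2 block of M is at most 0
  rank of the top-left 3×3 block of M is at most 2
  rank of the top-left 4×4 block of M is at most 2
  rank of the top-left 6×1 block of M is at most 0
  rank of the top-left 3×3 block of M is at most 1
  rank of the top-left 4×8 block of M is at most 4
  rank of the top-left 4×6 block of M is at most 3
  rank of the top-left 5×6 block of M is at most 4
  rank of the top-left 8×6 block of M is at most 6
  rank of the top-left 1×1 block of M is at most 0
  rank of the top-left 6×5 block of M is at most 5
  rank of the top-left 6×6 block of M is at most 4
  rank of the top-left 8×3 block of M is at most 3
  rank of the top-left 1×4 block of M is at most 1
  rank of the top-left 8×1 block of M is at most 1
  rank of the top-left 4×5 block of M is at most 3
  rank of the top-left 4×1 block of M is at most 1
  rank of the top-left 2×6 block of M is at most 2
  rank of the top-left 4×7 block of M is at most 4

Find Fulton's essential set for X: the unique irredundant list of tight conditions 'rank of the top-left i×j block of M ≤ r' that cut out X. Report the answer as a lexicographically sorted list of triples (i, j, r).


The tightest implied rank at each (i,j), from the 23 conditions:

  R[1]: 0 0 1 1 1 1 1 1
  R[2]: 0 0 1 2 2 2 2 2
  R[3]: 0 0 1 2 3 3 3 3
  R[4]: 0 0 1 2 3 3 4 4
  R[5]: 0 1 2 3 4 4 5 5
  R[6]: 0 1 2 3 4 4 5 6
  R[7]: 1 2 3 4 5 5 6 7
  R[8]: 1 2 3 4 5 6 7 8

giving w = (3, 4, 5, 7, 2, 8, 1, 6) via Δ²R.

4 SE-corners of the 12-cell Rothe diagram give Ess(w):

[(4, 2, 0), (4, 6, 3), (6, 1, 0), (6, 6, 4)]


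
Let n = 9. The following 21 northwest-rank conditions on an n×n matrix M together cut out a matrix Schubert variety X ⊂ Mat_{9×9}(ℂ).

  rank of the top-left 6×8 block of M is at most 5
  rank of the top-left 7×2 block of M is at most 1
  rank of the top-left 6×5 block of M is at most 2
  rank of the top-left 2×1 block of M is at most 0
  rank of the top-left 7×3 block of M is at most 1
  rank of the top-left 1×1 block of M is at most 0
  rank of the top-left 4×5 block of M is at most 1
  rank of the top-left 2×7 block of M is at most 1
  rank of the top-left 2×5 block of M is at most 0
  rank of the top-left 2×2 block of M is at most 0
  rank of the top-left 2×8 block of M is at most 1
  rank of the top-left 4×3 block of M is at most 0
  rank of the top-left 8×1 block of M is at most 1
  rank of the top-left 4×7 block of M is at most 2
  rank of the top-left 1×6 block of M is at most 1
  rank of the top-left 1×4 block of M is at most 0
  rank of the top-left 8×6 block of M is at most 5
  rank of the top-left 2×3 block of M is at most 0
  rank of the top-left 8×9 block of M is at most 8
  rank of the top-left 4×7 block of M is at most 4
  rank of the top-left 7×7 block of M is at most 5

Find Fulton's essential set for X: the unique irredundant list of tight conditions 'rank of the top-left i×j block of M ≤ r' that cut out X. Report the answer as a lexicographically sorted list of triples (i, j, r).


Propagating the 21 rank bounds to every northwest block:

  i=1: 0 0 0 0 0 1 1 1 1
  i=2: 0 0 0 0 0 1 1 1 2
  i=3: 0 0 0 1 1 2 2 2 3
  i=4: 0 0 0 1 1 2 2 3 4
  i=5: 1 1 1 2 2 3 3 4 5
  i=6: 1 1 1 2 2 3 4 5 6
  i=7: 1 1 1 2 3 4 5 6 7
  i=8: 1 2 2 3 4 5 6 7 8
  i=9: 1 2 3 4 5 6 7 8 9

giving w = (6, 9, 4, 8, 1, 7, 5, 2, 3) via Δ²R.

Fulton essential set (7 of the 25 Rothe cells):

[(2, 5, 0), (2, 8, 1), (4, 3, 0), (4, 5, 1), (4, 7, 2), (6, 5, 2), (7, 3, 1)]


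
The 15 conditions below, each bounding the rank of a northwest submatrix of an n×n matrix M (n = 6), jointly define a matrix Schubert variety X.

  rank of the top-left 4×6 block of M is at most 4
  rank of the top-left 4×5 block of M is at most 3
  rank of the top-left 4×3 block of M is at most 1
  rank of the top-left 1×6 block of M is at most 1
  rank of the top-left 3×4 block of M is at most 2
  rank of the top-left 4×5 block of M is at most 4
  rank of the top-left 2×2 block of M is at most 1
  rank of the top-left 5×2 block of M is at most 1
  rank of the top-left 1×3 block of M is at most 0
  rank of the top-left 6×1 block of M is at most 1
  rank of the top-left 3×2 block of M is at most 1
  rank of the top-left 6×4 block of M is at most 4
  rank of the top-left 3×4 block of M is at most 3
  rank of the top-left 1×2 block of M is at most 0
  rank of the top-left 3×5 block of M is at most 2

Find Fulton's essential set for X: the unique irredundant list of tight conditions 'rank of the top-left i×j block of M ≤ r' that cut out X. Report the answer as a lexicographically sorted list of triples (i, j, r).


Recovering R(i,j) via the rank-extension bound from the 15 conditions:

  i=1: 0  0  0  1  1  1
  i=2: 1  1  1  2  2  2
  i=3: 1  1  1  2  2  3
  i=4: 1  1  1  2  3  4
  i=5: 1  1  2  3  4  5
  i=6: 1  2  3  4  5  6

giving w = (4, 1, 6, 5, 3, 2) via Δ²R.

4 SE-corners of the 9-cell Rothe diagram give Ess(w):

[(1, 3, 0), (3, 5, 2), (4, 3, 1), (5, 2, 1)]


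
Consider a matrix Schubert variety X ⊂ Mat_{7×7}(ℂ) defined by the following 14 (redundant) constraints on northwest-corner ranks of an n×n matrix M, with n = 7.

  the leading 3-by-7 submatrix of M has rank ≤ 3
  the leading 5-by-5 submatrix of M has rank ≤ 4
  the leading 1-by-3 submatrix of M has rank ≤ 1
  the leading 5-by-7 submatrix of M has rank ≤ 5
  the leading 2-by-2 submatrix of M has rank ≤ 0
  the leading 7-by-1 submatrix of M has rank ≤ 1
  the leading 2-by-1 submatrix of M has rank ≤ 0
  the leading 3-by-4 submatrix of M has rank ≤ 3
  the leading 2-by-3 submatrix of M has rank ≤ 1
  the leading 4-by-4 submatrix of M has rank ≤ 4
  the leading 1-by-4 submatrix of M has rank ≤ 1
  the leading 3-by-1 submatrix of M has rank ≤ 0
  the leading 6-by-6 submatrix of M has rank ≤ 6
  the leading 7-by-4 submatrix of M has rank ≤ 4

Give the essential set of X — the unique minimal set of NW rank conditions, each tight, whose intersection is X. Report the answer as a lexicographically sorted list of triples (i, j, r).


Recovering R(i,j) via the rank-extension bound from the 14 conditions:

  row 1: 0 0 1 1 1 1 1
  row 2: 0 0 1 2 2 2 2
  row 3: 0 1 2 3 3 3 3
  row 4: 1 2 3 4 4 4 4
  row 5: 1 2 3 4 4 5 5
  row 6: 1 2 3 4 5 6 6
  row 7: 1 2 3 4 5 6 7

hence w(1..7) = (3, 4, 2, 1, 6, 5, 7).

Fulton essential set (3 of the 6 Rothe cells):

[(2, 2, 0), (3, 1, 0), (5, 5, 4)]
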